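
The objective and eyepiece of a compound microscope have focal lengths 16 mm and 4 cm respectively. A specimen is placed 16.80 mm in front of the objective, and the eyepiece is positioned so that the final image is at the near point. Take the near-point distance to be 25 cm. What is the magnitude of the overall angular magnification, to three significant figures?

Convert to cm: f_obj = 16 mm = 1.6 cm; d_o = 16.80 mm = 1.68 cm.
Objective: 1/d_i = 1/f_obj - 1/d_o = 1/1.6 - 1/1.68 = 0.02976 cm^-1, so d_i = 33.600 cm.
m_obj = -d_i/d_o = -33.600/1.68 = -20.000.
Eyepiece angular magnification (image at near point): M_eye = 1 + D/f_e = 1 + 25/4 = 7.250.
Overall M = m_obj x M_eye = (-20.000)(7.250) = -145.00.
|M| = 145.00.

145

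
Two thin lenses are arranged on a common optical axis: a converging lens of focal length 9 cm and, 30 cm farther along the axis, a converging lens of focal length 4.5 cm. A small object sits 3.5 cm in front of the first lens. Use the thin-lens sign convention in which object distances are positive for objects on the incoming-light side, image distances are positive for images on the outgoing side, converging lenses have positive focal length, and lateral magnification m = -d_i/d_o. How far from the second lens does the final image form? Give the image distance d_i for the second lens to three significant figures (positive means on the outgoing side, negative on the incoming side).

5.15 cm

Lens 1: 1/d_i1 = 1/f_1 - 1/d_o1 = 1/9 - 1/3.5 = -0.17460 cm^-1, so d_i1 = -5.727 cm.
With d_i1 < 0 the first image is virtual and lies on the object side; the object distance for lens 2 is d_o2 = 30 - (-5.727) = 35.727 cm.
Lens 2: 1/d_i2 = 1/f_2 - 1/d_o2 = 1/4.5 - 1/(35.727) = 0.19423 cm^-1, so d_i2 = 5.148 cm.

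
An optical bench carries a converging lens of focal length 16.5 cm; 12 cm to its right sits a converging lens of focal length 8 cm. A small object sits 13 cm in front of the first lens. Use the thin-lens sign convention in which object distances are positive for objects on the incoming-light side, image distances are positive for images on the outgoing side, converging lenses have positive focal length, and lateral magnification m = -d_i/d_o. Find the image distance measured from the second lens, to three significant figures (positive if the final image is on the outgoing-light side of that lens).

First lens: d_i1 = 1/(1/16.5 - 1/13) = -61.286 cm.
With d_i1 < 0 the first image is virtual and lies on the object side; the object distance for lens 2 is d_o2 = 12 - (-61.286) = 73.286 cm.
Second lens: d_i2 = 1/(1/8 - 1/(73.286)) = 8.980 cm.

8.98 cm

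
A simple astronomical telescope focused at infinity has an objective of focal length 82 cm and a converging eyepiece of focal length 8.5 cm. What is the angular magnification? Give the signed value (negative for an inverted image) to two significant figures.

-9.6

M = -f_obj/f_eye = -82/(8.5) = -9.647.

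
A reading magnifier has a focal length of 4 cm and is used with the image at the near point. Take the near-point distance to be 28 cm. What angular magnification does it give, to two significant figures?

8.0

M = 1 + D/f = 1 + 28/4 = 8.000.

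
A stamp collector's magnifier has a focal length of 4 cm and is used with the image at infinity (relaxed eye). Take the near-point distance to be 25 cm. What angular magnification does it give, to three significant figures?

M = D/f = 25/4 = 6.250.

6.25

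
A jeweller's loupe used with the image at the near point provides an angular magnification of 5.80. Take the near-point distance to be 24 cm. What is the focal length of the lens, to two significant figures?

For the image at the near point, M = 1 + D/f.
f = D/(M - 1) = 24/(5.8 - 1) = 5.000 cm.

5.0 cm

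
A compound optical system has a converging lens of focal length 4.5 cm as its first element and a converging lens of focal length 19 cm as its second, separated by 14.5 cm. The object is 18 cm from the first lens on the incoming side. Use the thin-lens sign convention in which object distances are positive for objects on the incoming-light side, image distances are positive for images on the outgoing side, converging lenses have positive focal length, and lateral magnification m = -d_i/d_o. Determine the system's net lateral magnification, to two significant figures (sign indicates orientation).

-0.60

Lens 1: 1/d_i1 = 1/f_1 - 1/d_o1 = 1/4.5 - 1/18 = 0.16667 cm^-1, so d_i1 = 6.000 cm.
m_1 = -(6.000)/18 = -0.3333.
Object distance for lens 2: d_o2 = 14.5 - 6.000 = 8.500 cm.
Lens 2: 1/d_i2 = 1/f_2 - 1/d_o2 = 1/19 - 1/(8.500) = -0.06502 cm^-1, so d_i2 = -15.381 cm.
m_2 = -(-15.381)/(8.500) = 1.8095.
The system's lateral magnification is m_1 m_2 = (-0.3333)(1.8095) = -0.6032.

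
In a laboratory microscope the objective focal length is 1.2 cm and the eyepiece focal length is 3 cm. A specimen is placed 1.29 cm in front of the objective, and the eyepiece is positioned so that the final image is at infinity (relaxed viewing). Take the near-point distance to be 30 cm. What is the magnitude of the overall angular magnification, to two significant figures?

130

Objective: 1/d_i = 1/f_obj - 1/d_o = 1/1.2 - 1/1.29 = 0.05814 cm^-1, so d_i = 17.200 cm.
m_obj = -d_i/d_o = -17.200/1.29 = -13.333.
Eyepiece angular magnification (image at infinity): M_eye = D/f_e = 30/3 = 10.000.
Overall M = m_obj x M_eye = (-13.333)(10.000) = -133.33.
|M| = 133.33.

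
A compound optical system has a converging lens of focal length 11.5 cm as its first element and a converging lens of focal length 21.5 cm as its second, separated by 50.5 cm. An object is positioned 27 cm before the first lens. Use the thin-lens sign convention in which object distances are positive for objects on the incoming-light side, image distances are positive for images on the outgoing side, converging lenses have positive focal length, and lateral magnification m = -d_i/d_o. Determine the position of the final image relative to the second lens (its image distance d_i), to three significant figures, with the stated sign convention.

73.0 cm

Applying the thin-lens equation to the first lens, 1/11.5 = 1/27 + 1/d_i1, which gives d_i1 = 20.032 cm.
Object distance for lens 2: d_o2 = 50.5 - 20.032 = 30.468 cm.
Applying the thin-lens equation again with f_2 = 21.5 cm and d_o2 = 30.468 cm gives d_i2 = 73.046 cm.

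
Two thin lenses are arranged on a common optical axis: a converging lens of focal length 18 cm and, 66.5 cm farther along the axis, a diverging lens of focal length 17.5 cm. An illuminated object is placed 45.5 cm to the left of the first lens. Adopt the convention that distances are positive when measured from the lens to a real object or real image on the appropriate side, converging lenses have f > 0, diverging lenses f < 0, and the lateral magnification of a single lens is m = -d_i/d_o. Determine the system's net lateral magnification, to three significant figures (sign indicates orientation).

-0.211

Applying the thin-lens equation to the first lens, 1/18 = 1/45.5 + 1/d_i1, which gives d_i1 = 29.782 cm.
Its lateral magnification is m_1 = -d_i1/d_o1 = -(29.782)/45.5 = -0.6545.
The intermediate image is 29.782 cm to the right of lens 1, so d_o2 = L - d_i1 = 66.5 - 29.782 = 36.718 cm.
Applying the thin-lens equation again with f_2 = -17.5 cm and d_o2 = 36.718 cm gives d_i2 = -11.852 cm.
m_2 = -(-11.852)/(36.718) = 0.3228.
Overall magnification: m = m_1 m_2 = -0.2113.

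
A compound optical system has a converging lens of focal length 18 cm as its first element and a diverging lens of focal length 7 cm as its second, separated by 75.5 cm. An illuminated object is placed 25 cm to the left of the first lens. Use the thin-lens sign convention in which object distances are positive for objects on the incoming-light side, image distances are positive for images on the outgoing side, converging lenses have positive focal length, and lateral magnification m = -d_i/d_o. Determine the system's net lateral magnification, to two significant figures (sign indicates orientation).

Applying the thin-lens equation to the first lens, 1/18 = 1/25 + 1/d_i1, which gives d_i1 = 64.286 cm.
Its lateral magnification is m_1 = -d_i1/d_o1 = -(64.286)/25 = -2.5714.
Object distance for lens 2: d_o2 = 75.5 - 64.286 = 11.214 cm.
Applying the thin-lens equation again with f_2 = -7 cm and d_o2 = 11.214 cm gives d_i2 = -4.310 cm.
m_2 = -(-4.310)/(11.214) = 0.3843.
Total m = m_1 x m_2 = (-2.5714)(0.3843) = -0.9882.

-0.99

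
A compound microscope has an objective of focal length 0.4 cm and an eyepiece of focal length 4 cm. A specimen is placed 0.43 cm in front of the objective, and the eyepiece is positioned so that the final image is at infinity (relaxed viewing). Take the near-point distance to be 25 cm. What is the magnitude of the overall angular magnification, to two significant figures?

Objective: 1/d_i = 1/f_obj - 1/d_o = 1/0.4 - 1/0.43 = 0.17442 cm^-1, so d_i = 5.733 cm.
m_obj = -d_i/d_o = -5.733/0.43 = -13.333.
Eyepiece angular magnification (image at infinity): M_eye = D/f_e = 25/4 = 6.250.
Overall M = m_obj x M_eye = (-13.333)(6.250) = -83.33.
|M| = 83.33.

83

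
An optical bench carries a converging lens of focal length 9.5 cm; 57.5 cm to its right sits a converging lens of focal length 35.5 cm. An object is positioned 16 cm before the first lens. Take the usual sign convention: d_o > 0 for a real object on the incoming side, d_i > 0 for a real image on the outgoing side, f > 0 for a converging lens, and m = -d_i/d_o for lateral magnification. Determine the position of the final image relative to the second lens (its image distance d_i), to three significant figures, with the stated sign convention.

Applying the thin-lens equation to the first lens, 1/9.5 = 1/16 + 1/d_i1, which gives d_i1 = 23.385 cm.
That image sits 34.115 cm in front of the second lens, so d_o2 = 34.115 cm.
Applying the thin-lens equation again with f_2 = 35.5 cm and d_o2 = 34.115 cm gives d_i2 = -874.681 cm.

-875 cm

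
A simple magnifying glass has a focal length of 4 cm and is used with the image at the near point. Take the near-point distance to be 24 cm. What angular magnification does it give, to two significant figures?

M = 1 + D/f = 1 + 24/4 = 7.000.

7.0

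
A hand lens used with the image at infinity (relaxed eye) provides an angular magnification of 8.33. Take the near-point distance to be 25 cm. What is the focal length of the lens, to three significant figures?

3.00 cm

For the image at infinity, M = D/f.
f = D/M = 25/8.33 = 3.001 cm.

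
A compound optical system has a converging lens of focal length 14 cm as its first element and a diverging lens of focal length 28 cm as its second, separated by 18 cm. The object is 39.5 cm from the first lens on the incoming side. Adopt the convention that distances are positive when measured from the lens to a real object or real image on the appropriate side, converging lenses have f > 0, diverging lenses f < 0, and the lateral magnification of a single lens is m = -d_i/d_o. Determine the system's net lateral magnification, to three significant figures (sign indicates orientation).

-0.632

Applying the thin-lens equation to the first lens, 1/14 = 1/39.5 + 1/d_i1, which gives d_i1 = 21.686 cm.
Its lateral magnification is m_1 = -d_i1/d_o1 = -(21.686)/39.5 = -0.5490.
Since 21.686 cm > 18 cm, the first image lies past the second lens and serves as a virtual object: d_o2 = L - d_i1 = -3.686 cm.
Applying the thin-lens equation again with f_2 = -28 cm and d_o2 = -3.686 cm gives d_i2 = 4.245 cm.
m_2 = -(4.245)/(-3.686) = 1.1516.
Overall magnification: m = m_1 m_2 = -0.6323.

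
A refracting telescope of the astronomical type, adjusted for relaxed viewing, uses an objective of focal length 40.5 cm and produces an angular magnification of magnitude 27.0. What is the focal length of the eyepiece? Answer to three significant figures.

1.50 cm

|M| = f_obj/f_eye, so f_eye = f_obj/|M| = 40.5/27.0 = 1.500 cm.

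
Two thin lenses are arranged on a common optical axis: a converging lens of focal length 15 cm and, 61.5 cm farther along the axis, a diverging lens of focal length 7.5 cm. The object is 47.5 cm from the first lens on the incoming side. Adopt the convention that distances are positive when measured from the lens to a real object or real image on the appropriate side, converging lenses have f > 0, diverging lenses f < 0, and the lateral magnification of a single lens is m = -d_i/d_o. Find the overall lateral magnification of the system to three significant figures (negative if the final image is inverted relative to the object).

First lens: d_i1 = 1/(1/15 - 1/47.5) = 21.923 cm.
m_1 = -(21.923)/47.5 = -0.4615.
Object distance for lens 2: d_o2 = 61.5 - 21.923 = 39.577 cm.
Second lens: d_i2 = 1/(1/(-7.5) - 1/(39.577)) = -6.305 cm.
m_2 = -(-6.305)/(39.577) = 0.1593.
Overall magnification: m = m_1 m_2 = -0.0735.

-0.0735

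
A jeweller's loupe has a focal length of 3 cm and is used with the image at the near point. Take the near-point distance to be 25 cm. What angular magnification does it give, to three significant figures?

M = 1 + D/f = 1 + 25/3 = 9.333.

9.33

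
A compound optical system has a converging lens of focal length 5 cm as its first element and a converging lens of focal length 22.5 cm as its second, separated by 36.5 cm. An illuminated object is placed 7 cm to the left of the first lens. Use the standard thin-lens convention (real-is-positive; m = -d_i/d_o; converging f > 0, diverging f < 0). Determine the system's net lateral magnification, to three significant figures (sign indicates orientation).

Lens 1: 1/d_i1 = 1/f_1 - 1/d_o1 = 1/5 - 1/7 = 0.05714 cm^-1, so d_i1 = 17.500 cm.
m_1 = -(17.500)/7 = -2.5000.
The intermediate image is 17.500 cm to the right of lens 1, so d_o2 = L - d_i1 = 36.5 - 17.500 = 19.000 cm.
Lens 2: 1/d_i2 = 1/f_2 - 1/d_o2 = 1/22.5 - 1/(19.000) = -0.00819 cm^-1, so d_i2 = -122.143 cm.
m_2 = -(-122.143)/(19.000) = 6.4286.
Overall magnification: m = m_1 m_2 = -16.0714.

-16.1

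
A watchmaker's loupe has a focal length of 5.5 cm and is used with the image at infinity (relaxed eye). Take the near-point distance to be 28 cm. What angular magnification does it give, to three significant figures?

5.09

M = D/f = 28/5.5 = 5.091.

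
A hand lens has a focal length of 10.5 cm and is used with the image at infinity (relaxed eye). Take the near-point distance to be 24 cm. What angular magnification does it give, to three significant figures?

M = D/f = 24/10.5 = 2.286.

2.29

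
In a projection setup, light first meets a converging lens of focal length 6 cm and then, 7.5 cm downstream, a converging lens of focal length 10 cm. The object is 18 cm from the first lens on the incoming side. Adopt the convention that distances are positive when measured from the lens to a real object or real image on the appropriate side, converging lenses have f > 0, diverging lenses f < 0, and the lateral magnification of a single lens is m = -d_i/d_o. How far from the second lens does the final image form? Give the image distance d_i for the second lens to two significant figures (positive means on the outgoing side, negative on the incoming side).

First lens: d_i1 = 1/(1/6 - 1/18) = 9.000 cm.
Since 9.000 cm > 7.5 cm, the first image lies past the second lens and serves as a virtual object: d_o2 = L - d_i1 = -1.500 cm.
Second lens: d_i2 = 1/(1/10 - 1/(-1.500)) = 1.304 cm.

1.3 cm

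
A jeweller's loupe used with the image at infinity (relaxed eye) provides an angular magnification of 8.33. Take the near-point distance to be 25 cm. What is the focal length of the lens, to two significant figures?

3.0 cm

For the image at infinity, M = D/f.
f = D/M = 25/8.33 = 3.001 cm.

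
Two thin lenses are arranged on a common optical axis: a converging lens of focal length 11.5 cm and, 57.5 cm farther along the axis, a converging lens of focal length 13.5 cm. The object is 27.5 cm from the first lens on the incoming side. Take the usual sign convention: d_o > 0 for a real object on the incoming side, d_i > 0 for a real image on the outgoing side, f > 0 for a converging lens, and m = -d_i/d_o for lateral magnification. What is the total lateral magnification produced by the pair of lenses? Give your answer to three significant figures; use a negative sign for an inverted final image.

Applying the thin-lens equation to the first lens, 1/11.5 = 1/27.5 + 1/d_i1, which gives d_i1 = 19.766 cm.
Its lateral magnification is m_1 = -d_i1/d_o1 = -(19.766)/27.5 = -0.7188.
The intermediate image is 19.766 cm to the right of lens 1, so d_o2 = L - d_i1 = 57.5 - 19.766 = 37.734 cm.
Applying the thin-lens equation again with f_2 = 13.5 cm and d_o2 = 37.734 cm gives d_i2 = 21.020 cm.
m_2 = -(21.020)/(37.734) = -0.5571.
Total m = m_1 x m_2 = (-0.7188)(-0.5571) = 0.4004.

0.400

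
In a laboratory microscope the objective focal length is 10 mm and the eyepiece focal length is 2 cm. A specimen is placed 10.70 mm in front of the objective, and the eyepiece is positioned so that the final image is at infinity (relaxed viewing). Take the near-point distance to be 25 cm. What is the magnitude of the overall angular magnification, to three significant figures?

179

Convert to cm: f_obj = 10 mm = 1 cm; d_o = 10.70 mm = 1.07 cm.
Objective: 1/d_i = 1/f_obj - 1/d_o = 1/1 - 1/1.07 = 0.06542 cm^-1, so d_i = 15.286 cm.
m_obj = -d_i/d_o = -15.286/1.07 = -14.286.
Eyepiece angular magnification (image at infinity): M_eye = D/f_e = 25/2 = 12.500.
Overall M = m_obj x M_eye = (-14.286)(12.500) = -178.57.
|M| = 178.57.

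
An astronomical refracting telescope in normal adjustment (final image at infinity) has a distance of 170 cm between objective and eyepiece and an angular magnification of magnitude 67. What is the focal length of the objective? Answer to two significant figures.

170 cm

In normal adjustment the tube length equals f_obj + f_eye and |M| = f_obj/f_eye.
So f_obj = 67 f_eye and 67 f_eye + f_eye = 170 cm, giving f_eye = 170/68 = 2.500 cm and f_obj = 167.500 cm.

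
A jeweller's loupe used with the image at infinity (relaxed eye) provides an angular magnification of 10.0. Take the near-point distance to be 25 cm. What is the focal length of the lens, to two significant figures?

2.5 cm

For the image at infinity, M = D/f.
f = D/M = 25/10.0 = 2.500 cm.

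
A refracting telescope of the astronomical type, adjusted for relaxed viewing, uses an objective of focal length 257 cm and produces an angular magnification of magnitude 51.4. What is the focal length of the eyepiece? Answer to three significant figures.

5.00 cm

|M| = f_obj/f_eye, so f_eye = f_obj/|M| = 257/51.4 = 5.000 cm.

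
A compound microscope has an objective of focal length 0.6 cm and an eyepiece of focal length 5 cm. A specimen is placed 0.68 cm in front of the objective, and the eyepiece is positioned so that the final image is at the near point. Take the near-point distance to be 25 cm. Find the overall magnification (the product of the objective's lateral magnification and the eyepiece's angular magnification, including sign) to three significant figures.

Objective: 1/d_i = 1/f_obj - 1/d_o = 1/0.6 - 1/0.68 = 0.19608 cm^-1, so d_i = 5.100 cm.
m_obj = -d_i/d_o = -5.100/0.68 = -7.500.
Eyepiece angular magnification (image at near point): M_eye = 1 + D/f_e = 1 + 25/5 = 6.000.
Overall M = m_obj x M_eye = (-7.500)(6.000) = -45.00.

-45.0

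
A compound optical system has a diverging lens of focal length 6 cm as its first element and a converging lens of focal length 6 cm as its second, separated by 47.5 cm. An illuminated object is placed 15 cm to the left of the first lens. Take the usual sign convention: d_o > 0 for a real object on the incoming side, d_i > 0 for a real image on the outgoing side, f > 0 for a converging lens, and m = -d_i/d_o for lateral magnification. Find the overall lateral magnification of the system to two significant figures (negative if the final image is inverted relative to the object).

Lens 1: 1/d_i1 = 1/f_1 - 1/d_o1 = 1/(-6) - 1/15 = -0.23333 cm^-1, so d_i1 = -4.286 cm.
m_1 = -(-4.286)/15 = 0.2857.
With d_i1 < 0 the first image is virtual and lies on the object side; the object distance for lens 2 is d_o2 = 47.5 - (-4.286) = 51.786 cm.
Lens 2: 1/d_i2 = 1/f_2 - 1/d_o2 = 1/6 - 1/(51.786) = 0.14736 cm^-1, so d_i2 = 6.786 cm.
m_2 = -(6.786)/(51.786) = -0.1310.
Overall magnification: m = m_1 m_2 = -0.0374.

-0.037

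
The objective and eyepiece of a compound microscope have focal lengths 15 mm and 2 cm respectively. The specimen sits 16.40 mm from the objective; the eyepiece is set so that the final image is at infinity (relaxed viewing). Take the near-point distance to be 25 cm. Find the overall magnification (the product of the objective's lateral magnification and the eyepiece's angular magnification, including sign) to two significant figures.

-130

Convert to cm: f_obj = 15 mm = 1.5 cm; d_o = 16.40 mm = 1.64 cm.
Objective: 1/d_i = 1/f_obj - 1/d_o = 1/1.5 - 1/1.64 = 0.05691 cm^-1, so d_i = 17.571 cm.
m_obj = -d_i/d_o = -17.571/1.64 = -10.714.
Eyepiece angular magnification (image at infinity): M_eye = D/f_e = 25/2 = 12.500.
Overall M = m_obj x M_eye = (-10.714)(12.500) = -133.93.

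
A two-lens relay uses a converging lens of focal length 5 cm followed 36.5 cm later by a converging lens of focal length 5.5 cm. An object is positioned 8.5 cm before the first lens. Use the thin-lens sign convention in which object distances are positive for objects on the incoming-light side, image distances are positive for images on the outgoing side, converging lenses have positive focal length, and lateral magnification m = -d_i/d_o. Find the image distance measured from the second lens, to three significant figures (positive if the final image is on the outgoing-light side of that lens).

7.10 cm

Applying the thin-lens equation to the first lens, 1/5 = 1/8.5 + 1/d_i1, which gives d_i1 = 12.143 cm.
Object distance for lens 2: d_o2 = 36.5 - 12.143 = 24.357 cm.
Applying the thin-lens equation again with f_2 = 5.5 cm and d_o2 = 24.357 cm gives d_i2 = 7.104 cm.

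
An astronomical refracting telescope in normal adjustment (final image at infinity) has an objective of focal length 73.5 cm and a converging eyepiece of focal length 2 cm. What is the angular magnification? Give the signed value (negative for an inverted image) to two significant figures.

M = -f_obj/f_eye = -73.5/(2) = -36.750.

-37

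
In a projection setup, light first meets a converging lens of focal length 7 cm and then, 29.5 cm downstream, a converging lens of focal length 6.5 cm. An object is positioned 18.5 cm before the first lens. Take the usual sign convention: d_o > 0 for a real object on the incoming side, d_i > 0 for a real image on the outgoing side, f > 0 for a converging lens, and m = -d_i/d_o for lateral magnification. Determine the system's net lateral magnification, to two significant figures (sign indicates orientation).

First lens: d_i1 = 1/(1/7 - 1/18.5) = 11.261 cm.
m_1 = -(11.261)/18.5 = -0.6087.
Object distance for lens 2: d_o2 = 29.5 - 11.261 = 18.239 cm.
Second lens: d_i2 = 1/(1/6.5 - 1/(18.239)) = 10.099 cm.
m_2 = -(10.099)/(18.239) = -0.5537.
Overall magnification: m = m_1 m_2 = 0.3370.

0.34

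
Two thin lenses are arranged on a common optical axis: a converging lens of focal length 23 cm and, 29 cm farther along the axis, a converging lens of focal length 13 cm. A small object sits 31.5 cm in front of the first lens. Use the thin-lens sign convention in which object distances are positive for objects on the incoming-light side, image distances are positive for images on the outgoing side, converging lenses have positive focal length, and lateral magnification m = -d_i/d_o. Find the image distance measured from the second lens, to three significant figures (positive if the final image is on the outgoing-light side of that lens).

Applying the thin-lens equation to the first lens, 1/23 = 1/31.5 + 1/d_i1, which gives d_i1 = 85.235 cm.
This image would form 85.235 cm past lens 1, i.e. 56.235 cm beyond lens 2, so it is a virtual object for lens 2: d_o2 = 29 - 85.235 = -56.235 cm.
Applying the thin-lens equation again with f_2 = 13 cm and d_o2 = -56.235 cm gives d_i2 = 10.559 cm.

10.6 cm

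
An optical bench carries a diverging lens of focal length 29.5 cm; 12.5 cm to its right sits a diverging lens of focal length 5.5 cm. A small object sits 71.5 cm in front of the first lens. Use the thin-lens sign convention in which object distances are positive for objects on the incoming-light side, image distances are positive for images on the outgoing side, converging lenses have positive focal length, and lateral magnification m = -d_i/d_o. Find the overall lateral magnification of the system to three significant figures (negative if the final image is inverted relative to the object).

0.0413

Applying the thin-lens equation to the first lens, 1/(-29.5) = 1/71.5 + 1/d_i1, which gives d_i1 = -20.884 cm.
Its lateral magnification is m_1 = -d_i1/d_o1 = -(-20.884)/71.5 = 0.2921.
The intermediate image is virtual, 20.884 cm to the left of lens 1, so d_o2 = L - d_i1 = 12.5 - (-20.884) = 33.384 cm.
Applying the thin-lens equation again with f_2 = -5.5 cm and d_o2 = 33.384 cm gives d_i2 = -4.722 cm.
m_2 = -(-4.722)/(33.384) = 0.1414.
Overall magnification: m = m_1 m_2 = 0.0413.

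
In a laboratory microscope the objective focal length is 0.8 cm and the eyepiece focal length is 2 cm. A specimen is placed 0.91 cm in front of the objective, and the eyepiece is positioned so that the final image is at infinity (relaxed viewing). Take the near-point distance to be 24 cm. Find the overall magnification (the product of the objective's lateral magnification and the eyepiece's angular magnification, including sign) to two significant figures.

Objective: 1/d_i = 1/f_obj - 1/d_o = 1/0.8 - 1/0.91 = 0.15110 cm^-1, so d_i = 6.618 cm.
m_obj = -d_i/d_o = -6.618/0.91 = -7.273.
Eyepiece angular magnification (image at infinity): M_eye = D/f_e = 24/2 = 12.000.
Overall M = m_obj x M_eye = (-7.273)(12.000) = -87.27.

-87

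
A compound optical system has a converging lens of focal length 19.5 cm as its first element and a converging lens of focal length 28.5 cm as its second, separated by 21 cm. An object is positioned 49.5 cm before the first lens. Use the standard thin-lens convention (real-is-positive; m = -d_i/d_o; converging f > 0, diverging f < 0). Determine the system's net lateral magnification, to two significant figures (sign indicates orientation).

Lens 1: 1/d_i1 = 1/f_1 - 1/d_o1 = 1/19.5 - 1/49.5 = 0.03108 cm^-1, so d_i1 = 32.175 cm.
m_1 = -(32.175)/49.5 = -0.6500.
Since 32.175 cm > 21 cm, the first image lies past the second lens and serves as a virtual object: d_o2 = L - d_i1 = -11.175 cm.
Lens 2: 1/d_i2 = 1/f_2 - 1/d_o2 = 1/28.5 - 1/(-11.175) = 0.12457 cm^-1, so d_i2 = 8.027 cm.
m_2 = -(8.027)/(-11.175) = 0.7183.
Total m = m_1 x m_2 = (-0.6500)(0.7183) = -0.4669.

-0.47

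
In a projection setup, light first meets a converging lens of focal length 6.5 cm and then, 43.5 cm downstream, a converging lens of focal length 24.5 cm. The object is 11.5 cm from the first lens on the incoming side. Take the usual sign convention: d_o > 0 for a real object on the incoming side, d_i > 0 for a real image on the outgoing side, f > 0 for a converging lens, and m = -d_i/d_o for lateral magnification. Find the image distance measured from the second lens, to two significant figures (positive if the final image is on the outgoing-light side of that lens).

170 cm

Applying the thin-lens equation to the first lens, 1/6.5 = 1/11.5 + 1/d_i1, which gives d_i1 = 14.950 cm.
Object distance for lens 2: d_o2 = 43.5 - 14.950 = 28.550 cm.
Applying the thin-lens equation again with f_2 = 24.5 cm and d_o2 = 28.550 cm gives d_i2 = 172.710 cm.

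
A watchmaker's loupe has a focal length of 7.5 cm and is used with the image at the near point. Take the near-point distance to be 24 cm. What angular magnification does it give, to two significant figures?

4.2

M = 1 + D/f = 1 + 24/7.5 = 4.200.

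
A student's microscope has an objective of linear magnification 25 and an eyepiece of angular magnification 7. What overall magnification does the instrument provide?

175

The overall magnification of a compound microscope is the product of the objective and eyepiece magnifications:
M = M_obj x M_eye = 25 x 7 = 175.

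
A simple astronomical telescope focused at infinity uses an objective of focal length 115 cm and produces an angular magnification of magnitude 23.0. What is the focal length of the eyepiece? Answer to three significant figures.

5.00 cm

|M| = f_obj/f_eye, so f_eye = f_obj/|M| = 115/23.0 = 5.000 cm.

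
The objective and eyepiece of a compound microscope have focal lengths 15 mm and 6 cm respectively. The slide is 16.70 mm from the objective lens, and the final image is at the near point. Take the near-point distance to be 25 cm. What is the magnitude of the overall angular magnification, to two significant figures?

46

Convert to cm: f_obj = 15 mm = 1.5 cm; d_o = 16.70 mm = 1.67 cm.
Objective: 1/d_i = 1/f_obj - 1/d_o = 1/1.5 - 1/1.67 = 0.06786 cm^-1, so d_i = 14.735 cm.
m_obj = -d_i/d_o = -14.735/1.67 = -8.824.
Eyepiece angular magnification (image at near point): M_eye = 1 + D/f_e = 1 + 25/6 = 5.167.
Overall M = m_obj x M_eye = (-8.824)(5.167) = -45.59.
|M| = 45.59.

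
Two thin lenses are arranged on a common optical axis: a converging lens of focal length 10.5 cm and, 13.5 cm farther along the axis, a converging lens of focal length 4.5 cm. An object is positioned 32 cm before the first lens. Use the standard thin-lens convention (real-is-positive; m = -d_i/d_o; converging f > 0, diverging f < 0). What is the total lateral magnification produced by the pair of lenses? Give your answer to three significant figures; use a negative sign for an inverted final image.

-0.332

Lens 1: 1/d_i1 = 1/f_1 - 1/d_o1 = 1/10.5 - 1/32 = 0.06399 cm^-1, so d_i1 = 15.628 cm.
m_1 = -(15.628)/32 = -0.4884.
This image would form 15.628 cm past lens 1, i.e. 2.128 cm beyond lens 2, so it is a virtual object for lens 2: d_o2 = 13.5 - 15.628 = -2.128 cm.
Lens 2: 1/d_i2 = 1/f_2 - 1/d_o2 = 1/4.5 - 1/(-2.128) = 0.69217 cm^-1, so d_i2 = 1.445 cm.
m_2 = -(1.445)/(-2.128) = 0.6789.
The system's lateral magnification is m_1 m_2 = (-0.4884)(0.6789) = -0.3316.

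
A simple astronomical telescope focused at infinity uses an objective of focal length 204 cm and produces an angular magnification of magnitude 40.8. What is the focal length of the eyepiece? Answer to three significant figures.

5.00 cm

|M| = f_obj/f_eye, so f_eye = f_obj/|M| = 204/40.8 = 5.000 cm.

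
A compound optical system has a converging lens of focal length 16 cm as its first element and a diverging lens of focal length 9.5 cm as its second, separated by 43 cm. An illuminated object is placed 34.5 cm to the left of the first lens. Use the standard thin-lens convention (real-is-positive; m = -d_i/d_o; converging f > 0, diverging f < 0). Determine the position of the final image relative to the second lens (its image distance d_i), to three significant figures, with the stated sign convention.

First lens: d_i1 = 1/(1/16 - 1/34.5) = 29.838 cm.
That image sits 13.162 cm in front of the second lens, so d_o2 = 13.162 cm.
Second lens: d_i2 = 1/(1/(-9.5) - 1/(13.162)) = -5.518 cm.

-5.52 cm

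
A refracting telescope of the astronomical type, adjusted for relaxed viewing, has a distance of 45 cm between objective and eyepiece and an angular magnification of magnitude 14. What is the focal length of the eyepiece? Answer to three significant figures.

In normal adjustment the tube length equals f_obj + f_eye and |M| = f_obj/f_eye.
So f_obj = 14 f_eye and 14 f_eye + f_eye = 45 cm, giving f_eye = 45/15 = 3.000 cm and f_obj = 42.000 cm.

3.00 cm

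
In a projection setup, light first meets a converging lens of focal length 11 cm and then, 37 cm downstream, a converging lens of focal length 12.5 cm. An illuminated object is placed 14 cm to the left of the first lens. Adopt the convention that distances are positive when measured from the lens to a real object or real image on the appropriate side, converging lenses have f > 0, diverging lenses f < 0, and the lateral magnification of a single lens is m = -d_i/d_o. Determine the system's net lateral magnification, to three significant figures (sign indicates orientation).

-1.71

Applying the thin-lens equation to the first lens, 1/11 = 1/14 + 1/d_i1, which gives d_i1 = 51.333 cm.
Its lateral magnification is m_1 = -d_i1/d_o1 = -(51.333)/14 = -3.6667.
Since 51.333 cm > 37 cm, the first image lies past the second lens and serves as a virtual object: d_o2 = L - d_i1 = -14.333 cm.
Applying the thin-lens equation again with f_2 = 12.5 cm and d_o2 = -14.333 cm gives d_i2 = 6.677 cm.
m_2 = -(6.677)/(-14.333) = 0.4658.
Overall magnification: m = m_1 m_2 = -1.7081.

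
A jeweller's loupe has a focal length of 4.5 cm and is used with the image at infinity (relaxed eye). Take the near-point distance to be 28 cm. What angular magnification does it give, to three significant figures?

M = D/f = 28/4.5 = 6.222.

6.22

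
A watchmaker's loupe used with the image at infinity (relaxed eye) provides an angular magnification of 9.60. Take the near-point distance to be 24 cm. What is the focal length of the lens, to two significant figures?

For the image at infinity, M = D/f.
f = D/M = 24/9.6 = 2.500 cm.

2.5 cm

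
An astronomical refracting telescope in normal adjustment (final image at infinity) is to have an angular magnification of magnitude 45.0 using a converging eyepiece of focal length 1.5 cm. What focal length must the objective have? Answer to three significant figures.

|M| = f_obj/|f_eye|, so f_obj = |M| x |f_eye| = 45.0 x 1.5 = 67.500 cm.

67.5 cm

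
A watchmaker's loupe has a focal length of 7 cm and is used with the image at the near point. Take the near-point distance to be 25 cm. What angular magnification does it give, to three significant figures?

M = 1 + D/f = 1 + 25/7 = 4.571.

4.57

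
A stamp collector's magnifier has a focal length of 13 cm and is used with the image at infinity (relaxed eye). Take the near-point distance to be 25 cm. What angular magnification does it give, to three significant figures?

M = D/f = 25/13 = 1.923.

1.92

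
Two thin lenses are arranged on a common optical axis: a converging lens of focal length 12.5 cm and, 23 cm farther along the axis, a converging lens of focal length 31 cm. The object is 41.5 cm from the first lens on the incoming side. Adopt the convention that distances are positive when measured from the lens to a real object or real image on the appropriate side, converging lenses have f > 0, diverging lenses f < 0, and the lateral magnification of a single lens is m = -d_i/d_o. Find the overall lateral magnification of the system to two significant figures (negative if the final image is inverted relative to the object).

-0.52

Lens 1: 1/d_i1 = 1/f_1 - 1/d_o1 = 1/12.5 - 1/41.5 = 0.05590 cm^-1, so d_i1 = 17.888 cm.
m_1 = -(17.888)/41.5 = -0.4310.
That image sits 5.112 cm in front of the second lens, so d_o2 = 5.112 cm.
Lens 2: 1/d_i2 = 1/f_2 - 1/d_o2 = 1/31 - 1/(5.112) = -0.16336 cm^-1, so d_i2 = -6.122 cm.
m_2 = -(-6.122)/(5.112) = 1.1975.
The system's lateral magnification is m_1 m_2 = (-0.4310)(1.1975) = -0.5162.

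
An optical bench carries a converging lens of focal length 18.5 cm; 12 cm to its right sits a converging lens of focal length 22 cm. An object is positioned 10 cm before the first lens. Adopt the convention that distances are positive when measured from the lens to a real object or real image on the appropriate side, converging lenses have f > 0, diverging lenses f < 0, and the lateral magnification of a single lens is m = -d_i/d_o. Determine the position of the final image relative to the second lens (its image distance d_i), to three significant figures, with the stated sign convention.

Applying the thin-lens equation to the first lens, 1/18.5 = 1/10 + 1/d_i1, which gives d_i1 = -21.765 cm.
The intermediate image is virtual, 21.765 cm to the left of lens 1, so d_o2 = L - d_i1 = 12 - (-21.765) = 33.765 cm.
Applying the thin-lens equation again with f_2 = 22 cm and d_o2 = 33.765 cm gives d_i2 = 63.140 cm.

63.1 cm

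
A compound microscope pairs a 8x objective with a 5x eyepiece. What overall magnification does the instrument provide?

40

The overall magnification of a compound microscope is the product of the objective and eyepiece magnifications:
M = M_obj x M_eye = 8 x 5 = 40.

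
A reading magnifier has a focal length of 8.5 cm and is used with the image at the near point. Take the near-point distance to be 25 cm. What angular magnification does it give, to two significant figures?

3.9

M = 1 + D/f = 1 + 25/8.5 = 3.941.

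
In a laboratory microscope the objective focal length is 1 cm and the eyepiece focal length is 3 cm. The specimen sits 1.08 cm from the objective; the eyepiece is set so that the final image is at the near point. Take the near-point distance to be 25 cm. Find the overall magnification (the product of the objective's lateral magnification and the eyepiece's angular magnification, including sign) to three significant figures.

Objective: 1/d_i = 1/f_obj - 1/d_o = 1/1 - 1/1.08 = 0.07407 cm^-1, so d_i = 13.500 cm.
m_obj = -d_i/d_o = -13.500/1.08 = -12.500.
Eyepiece angular magnification (image at near point): M_eye = 1 + D/f_e = 1 + 25/3 = 9.333.
Overall M = m_obj x M_eye = (-12.500)(9.333) = -116.67.

-117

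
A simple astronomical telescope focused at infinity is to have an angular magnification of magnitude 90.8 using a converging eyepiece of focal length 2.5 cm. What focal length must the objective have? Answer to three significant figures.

227 cm

|M| = f_obj/|f_eye|, so f_obj = |M| x |f_eye| = 90.8 x 2.5 = 227.000 cm.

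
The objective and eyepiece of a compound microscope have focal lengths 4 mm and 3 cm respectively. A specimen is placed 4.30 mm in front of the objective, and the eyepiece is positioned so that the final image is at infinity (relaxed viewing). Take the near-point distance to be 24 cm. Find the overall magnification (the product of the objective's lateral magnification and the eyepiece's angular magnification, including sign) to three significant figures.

-107

Convert to cm: f_obj = 4 mm = 0.4 cm; d_o = 4.30 mm = 0.43 cm.
Objective: 1/d_i = 1/f_obj - 1/d_o = 1/0.4 - 1/0.43 = 0.17442 cm^-1, so d_i = 5.733 cm.
m_obj = -d_i/d_o = -5.733/0.43 = -13.333.
Eyepiece angular magnification (image at infinity): M_eye = D/f_e = 24/3 = 8.000.
Overall M = m_obj x M_eye = (-13.333)(8.000) = -106.67.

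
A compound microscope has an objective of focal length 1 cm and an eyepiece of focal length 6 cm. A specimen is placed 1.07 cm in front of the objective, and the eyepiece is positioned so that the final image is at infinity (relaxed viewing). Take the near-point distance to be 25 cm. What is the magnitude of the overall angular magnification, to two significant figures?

Objective: 1/d_i = 1/f_obj - 1/d_o = 1/1 - 1/1.07 = 0.06542 cm^-1, so d_i = 15.286 cm.
m_obj = -d_i/d_o = -15.286/1.07 = -14.286.
Eyepiece angular magnification (image at infinity): M_eye = D/f_e = 25/6 = 4.167.
Overall M = m_obj x M_eye = (-14.286)(4.167) = -59.52.
|M| = 59.52.

60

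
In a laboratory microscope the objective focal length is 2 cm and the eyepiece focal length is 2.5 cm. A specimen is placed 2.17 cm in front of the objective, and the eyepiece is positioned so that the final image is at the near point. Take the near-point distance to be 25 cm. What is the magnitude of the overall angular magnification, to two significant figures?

Objective: 1/d_i = 1/f_obj - 1/d_o = 1/2 - 1/2.17 = 0.03917 cm^-1, so d_i = 25.529 cm.
m_obj = -d_i/d_o = -25.529/2.17 = -11.765.
Eyepiece angular magnification (image at near point): M_eye = 1 + D/f_e = 1 + 25/2.5 = 11.000.
Overall M = m_obj x M_eye = (-11.765)(11.000) = -129.41.
|M| = 129.41.

130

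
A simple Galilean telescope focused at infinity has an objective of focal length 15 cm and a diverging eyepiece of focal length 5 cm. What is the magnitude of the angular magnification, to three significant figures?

3.00

|M| = f_obj/|f_eye| = 15/5 = 3.000.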